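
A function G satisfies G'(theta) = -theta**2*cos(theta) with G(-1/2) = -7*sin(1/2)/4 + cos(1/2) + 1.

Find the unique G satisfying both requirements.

Since d/dtheta undoes antidifferentiation here, G(theta) must give back the stated G'(theta).
A general antiderivative is -theta**2*sin(theta) - 2*theta*cos(theta) + 2*sin(theta) + C.
The condition gives C = -7*sin(1/2)/4 + cos(1/2) + 1 - (-7*sin(1/2)/4 + cos(1/2)) = 1.
So G(theta) = -theta**2*sin(theta) - 2*theta*cos(theta) + 2*sin(theta) + 1.
Check: d/dtheta[-theta**2*sin(theta) - 2*theta*cos(theta) + 2*sin(theta) + 1] = -theta**2*cos(theta) = G'(theta).

G(theta) = -theta**2*sin(theta) - 2*theta*cos(theta) + 2*sin(theta) + 1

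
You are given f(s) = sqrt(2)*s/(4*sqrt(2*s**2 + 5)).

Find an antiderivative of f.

An antiderivative is F(s) = sqrt(s**2 + 5/2)/4.

The substitution u = s**2 + 5/2 works: f is exactly (dF/du)*(du/ds) for that inner function.
Check: d/ds[sqrt(s**2 + 5/2)/4] = sqrt(2)*s/(4*sqrt(2*s**2 + 5)) = f(s).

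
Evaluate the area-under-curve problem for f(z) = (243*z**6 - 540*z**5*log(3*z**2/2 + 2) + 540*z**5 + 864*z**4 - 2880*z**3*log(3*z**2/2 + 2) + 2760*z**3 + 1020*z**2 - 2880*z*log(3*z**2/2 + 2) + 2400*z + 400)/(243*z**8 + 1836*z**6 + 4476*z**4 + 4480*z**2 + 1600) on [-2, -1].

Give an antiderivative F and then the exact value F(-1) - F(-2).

Recover f(z) by differentiating a candidate F(z); any mismatch rules it out.
F(z) = (9*z**2*atan(z/2) + 20*log(3*z**2/2 + 2) + 10*atan(z/2))/(2*(9*z**2 + 10)) is an antiderivative of f.
Check: d/dz[(9*z**2*atan(z/2) + 20*log(3*z**2/2 + 2) + 10*atan(z/2))/(2*(9*z**2 + 10))] = (243*z**6 - 540*z**5*log(3*z**2/2 + 2) + 540*z**5 + 864*z**4 - 2880*z**3*log(3*z**2/2 + 2) + 2760*z**3 + 1020*z**2 - 2880*z*log(3*z**2/2 + 2) + 2400*z + 400)/(243*z**8 + 1836*z**6 + 4476*z**4 + 4480*z**2 + 1600) = f(z).
F(-1) = -atan(1/2)/2 + 10*log(7/2)/19; F(-2) = -pi/8 + 5*log(8)/23.
Integral = F(-1) - F(-2) = -5*log(8)/23 - atan(1/2)/2 + pi/8 + 10*log(7/2)/19.

Antiderivative: F(z) = (9*z**2*atan(z/2) + 20*log(3*z**2/2 + 2) + 10*atan(z/2))/(2*(9*z**2 + 10)); value = -5*log(8)/23 - atan(1/2)/2 + pi/8 + 10*log(7/2)/19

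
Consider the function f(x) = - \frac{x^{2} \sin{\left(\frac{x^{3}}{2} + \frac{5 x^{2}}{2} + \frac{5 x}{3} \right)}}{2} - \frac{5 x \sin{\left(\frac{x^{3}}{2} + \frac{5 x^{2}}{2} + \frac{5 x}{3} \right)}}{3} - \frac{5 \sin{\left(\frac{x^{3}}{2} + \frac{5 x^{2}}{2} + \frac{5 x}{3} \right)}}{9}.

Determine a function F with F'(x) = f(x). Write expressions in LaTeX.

The substitution u = \frac{x^{3}}{2} + \frac{5 x^{2}}{2} + \frac{5 x}{3} works: f is exactly (dF/du)*(du/dx) for that inner function.
Check: d/dx[\frac{\cos{\left(\frac{x^{3}}{2} + \frac{5 x^{2}}{2} + \frac{5 x}{3} \right)}}{3}] = - \frac{x^{2} \sin{\left(\frac{x^{3}}{2} + \frac{5 x^{2}}{2} + \frac{5 x}{3} \right)}}{2} - \frac{5 x \sin{\left(\frac{x^{3}}{2} + \frac{5 x^{2}}{2} + \frac{5 x}{3} \right)}}{3} - \frac{5 \sin{\left(\frac{x^{3}}{2} + \frac{5 x^{2}}{2} + \frac{5 x}{3} \right)}}{9} = f(x).

An antiderivative is F(x) = \frac{\cos{\left(\frac{x^{3}}{2} + \frac{5 x^{2}}{2} + \frac{5 x}{3} \right)}}{3}.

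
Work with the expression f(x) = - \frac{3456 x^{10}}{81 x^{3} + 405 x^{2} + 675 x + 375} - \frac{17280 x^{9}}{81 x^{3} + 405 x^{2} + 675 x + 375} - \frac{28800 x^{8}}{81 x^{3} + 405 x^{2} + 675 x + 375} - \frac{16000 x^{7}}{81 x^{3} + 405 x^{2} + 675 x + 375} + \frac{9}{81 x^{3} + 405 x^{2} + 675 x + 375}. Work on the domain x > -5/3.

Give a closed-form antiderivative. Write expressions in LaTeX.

An antiderivative is F(x) = \frac{- 288 x^{10} - 960 x^{9} - 800 x^{8} - 3}{54 x^{2} + 180 x + 150}.

Integrate term by term and add the pieces.
Check: d/dx[\frac{- 288 x^{10} - 960 x^{9} - 800 x^{8} - 3}{54 x^{2} + 180 x + 150}] = \frac{- 3456 x^{10} - 17280 x^{9} - 28800 x^{8} - 16000 x^{7} + 9}{81 x^{3} + 405 x^{2} + 675 x + 375}, which equals f(x).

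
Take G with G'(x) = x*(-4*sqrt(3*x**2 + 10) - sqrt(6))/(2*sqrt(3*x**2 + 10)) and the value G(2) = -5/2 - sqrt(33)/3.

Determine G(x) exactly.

Differentiate the proposed G(x) back; it has to land on the given G'(x).
A general antiderivative is -x**2 - sqrt(x**2/2 + 5/3) + 1/2 + C.
The condition gives C = -5/2 - sqrt(33)/3 - (-7/2 - sqrt(33)/3) = 1.
So G(x) = -(6*x**2 + sqrt(6)*sqrt(3*x**2 + 10) - 9)/6.
Check: d/dx[-(6*x**2 + sqrt(6)*sqrt(3*x**2 + 10) - 9)/6] = (-4*x*sqrt(3*x**2 + 10) - sqrt(6)*x)/(2*sqrt(3*x**2 + 10)), which equals G'(x).

G(x) = -(6*x**2 + sqrt(6)*sqrt(3*x**2 + 10) - 9)/6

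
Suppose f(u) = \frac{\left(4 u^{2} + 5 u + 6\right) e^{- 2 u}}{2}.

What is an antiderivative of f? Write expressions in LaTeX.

Recognize the product-rule pattern: f = v'r + vr' with v = - u^{2} - \frac{9 u}{4} - \frac{21}{8}, r = e^{- 2 u}, so integration by parts undoes it.
Check: d/du[\frac{\left(- 8 u^{2} - 18 u - 21\right) e^{- 2 u}}{8}] = \frac{\left(4 u^{2} + 5 u + 6\right) e^{- 2 u}}{2} = f(u).

An antiderivative is F(u) = \frac{\left(- 8 u^{2} - 18 u - 21\right) e^{- 2 u}}{8}.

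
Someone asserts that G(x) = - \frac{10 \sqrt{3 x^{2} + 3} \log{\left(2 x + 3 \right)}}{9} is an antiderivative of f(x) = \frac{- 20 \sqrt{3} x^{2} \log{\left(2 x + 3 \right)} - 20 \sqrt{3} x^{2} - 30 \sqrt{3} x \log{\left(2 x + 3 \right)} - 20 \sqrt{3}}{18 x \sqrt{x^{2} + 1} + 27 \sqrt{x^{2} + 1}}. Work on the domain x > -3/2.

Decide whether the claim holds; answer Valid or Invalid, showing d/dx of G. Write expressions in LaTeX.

Valid. The derivative of G reproduces f.

d/dx[G] = \frac{- 20 \sqrt{3} x^{2} \log{\left(2 x + 3 \right)} - 20 \sqrt{3} x^{2} - 30 \sqrt{3} x \log{\left(2 x + 3 \right)} - 20 \sqrt{3}}{18 x \sqrt{x^{2} + 1} + 27 \sqrt{x^{2} + 1}}
This equals f(x) exactly, so the claim holds.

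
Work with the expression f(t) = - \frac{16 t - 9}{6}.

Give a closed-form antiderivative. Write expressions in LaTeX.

An antiderivative is F(t) = - \frac{8 t^{2} - 9 t - 6}{6}.

An antiderivative F(t) passes only if d/dt[F] lands on f(t) exactly.
Check: d/dt[- \frac{8 t^{2} - 9 t - 6}{6}] = \frac{3}{2} - \frac{8 t}{3}, which equals f(t).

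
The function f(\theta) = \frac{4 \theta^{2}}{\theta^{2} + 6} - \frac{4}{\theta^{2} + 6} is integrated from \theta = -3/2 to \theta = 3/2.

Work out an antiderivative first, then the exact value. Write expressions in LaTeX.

Antiderivative: F(\theta) = - \frac{2 \left(- 6 \theta + 7 \sqrt{6} \operatorname{atan}{\left(\frac{\sqrt{6} \theta}{6} \right)}\right)}{3}; value = - \frac{28 \sqrt{6} \operatorname{atan}{\left(\frac{\sqrt{6}}{4} \right)}}{3} + 12

Integrate term by term and add the pieces.
F(\theta) = - \frac{2 \left(- 6 \theta + 7 \sqrt{6} \operatorname{atan}{\left(\frac{\sqrt{6} \theta}{6} \right)}\right)}{3} is an antiderivative of f.
Check: d/d\theta[- \frac{2 \left(- 6 \theta + 7 \sqrt{6} \operatorname{atan}{\left(\frac{\sqrt{6} \theta}{6} \right)}\right)}{3}] = \frac{4 \theta^{2} - 4}{\theta^{2} + 6}, which equals f(\theta).
F(3/2) = - \frac{14 \sqrt{6} \operatorname{atan}{\left(\frac{\sqrt{6}}{4} \right)}}{3} + 6; F(-3/2) = -6 + \frac{14 \sqrt{6} \operatorname{atan}{\left(\frac{\sqrt{6}}{4} \right)}}{3}.
Integral = F(3/2) - F(-3/2) = - \frac{28 \sqrt{6} \operatorname{atan}{\left(\frac{\sqrt{6}}{4} \right)}}{3} + 12.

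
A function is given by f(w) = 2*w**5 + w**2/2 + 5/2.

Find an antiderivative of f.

An antiderivative is F(w) = w*(2*w**5 + w**2 + 15)/6.

Integrate term by term and add the pieces.
Check: d/dw[w*(2*w**5 + w**2 + 15)/6] = 2*w**5 + w**2/2 + 5/2 = f(w).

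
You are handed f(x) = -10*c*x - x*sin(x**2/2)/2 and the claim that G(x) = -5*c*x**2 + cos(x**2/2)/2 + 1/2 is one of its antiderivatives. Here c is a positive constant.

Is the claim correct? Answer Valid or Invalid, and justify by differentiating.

d/dx[G] = -10*c*x - x*sin(x**2/2)/2
This equals f(x) exactly, so the claim holds.

Valid - the claim checks out under differentiation.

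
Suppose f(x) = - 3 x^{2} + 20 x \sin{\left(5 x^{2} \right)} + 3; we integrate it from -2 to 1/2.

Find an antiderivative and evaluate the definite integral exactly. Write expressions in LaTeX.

Antiderivative: F(x) = - x^{3} + 3 x - 2 \cos{\left(5 x^{2} \right)}; value = - 2 \cos{\left(\frac{5}{4} \right)} - \frac{5}{8} + 2 \cos{\left(20 \right)}

The integrand splits into summands that can be handled one at a time.
F(x) = - x^{3} + 3 x - 2 \cos{\left(5 x^{2} \right)} is an antiderivative of f.
Check: d/dx[- x^{3} + 3 x - 2 \cos{\left(5 x^{2} \right)}] = - 3 x^{2} + 20 x \sin{\left(5 x^{2} \right)} + 3 = f(x).
F(1/2) = \frac{11}{8} - 2 \cos{\left(\frac{5}{4} \right)}; F(-2) = 2 - 2 \cos{\left(20 \right)}.
Integral = F(1/2) - F(-2) = - 2 \cos{\left(\frac{5}{4} \right)} - \frac{5}{8} + 2 \cos{\left(20 \right)}.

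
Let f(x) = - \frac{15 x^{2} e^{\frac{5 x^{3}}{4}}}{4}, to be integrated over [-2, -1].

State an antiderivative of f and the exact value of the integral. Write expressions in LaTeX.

Antiderivative: F(x) = - e^{\frac{5 x^{3}}{4}}; value = - \frac{1}{e^{\frac{5}{4}}} + e^{-10}

f matches the chain-rule pattern g'(h)*h' with inner function h(x) = \frac{5 x^{3}}{4}; substituting u = h(x) collapses the integral.
F(x) = - e^{\frac{5 x^{3}}{4}} is an antiderivative of f.
Check: d/dx[- e^{\frac{5 x^{3}}{4}}] = - \frac{15 x^{2} e^{\frac{5 x^{3}}{4}}}{4} = f(x).
F(-1) = - \frac{1}{e^{\frac{5}{4}}}; F(-2) = - \frac{1}{e^{10}}.
Integral = F(-1) - F(-2) = - \frac{1}{e^{\frac{5}{4}}} + e^{-10}.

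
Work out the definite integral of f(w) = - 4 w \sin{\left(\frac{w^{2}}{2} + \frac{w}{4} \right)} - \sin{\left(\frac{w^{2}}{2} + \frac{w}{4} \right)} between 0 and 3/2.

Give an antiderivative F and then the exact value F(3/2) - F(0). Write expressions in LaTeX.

The substitution u = \frac{w^{2}}{2} + \frac{w}{4} works: f is exactly (dF/du)*(du/dw) for that inner function.
F(w) = 4 \cos{\left(\frac{w^{2}}{2} + \frac{w}{4} \right)} is an antiderivative of f.
Check: d/dw[4 \cos{\left(\frac{w^{2}}{2} + \frac{w}{4} \right)}] = - 4 w \sin{\left(\frac{w^{2}}{2} + \frac{w}{4} \right)} - \sin{\left(\frac{w^{2}}{2} + \frac{w}{4} \right)} = f(w).
F(3/2) = 4 \cos{\left(\frac{3}{2} \right)}; F(0) = 4.
Integral = F(3/2) - F(0) = -4 + 4 \cos{\left(\frac{3}{2} \right)}.

Antiderivative: F(w) = 4 \cos{\left(\frac{w^{2}}{2} + \frac{w}{4} \right)}; value = -4 + 4 \cos{\left(\frac{3}{2} \right)}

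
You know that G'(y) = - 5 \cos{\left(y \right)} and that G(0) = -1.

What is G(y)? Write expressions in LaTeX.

Since d/dy undoes antidifferentiation here, G(y) must give back the stated G'(y).
A general antiderivative is - 5 \sin{\left(y \right)} + C.
The condition gives C = -1 - (0) = -1.
So G(y) = - 5 \sin{\left(y \right)} - 1.
Check: d/dy[- 5 \sin{\left(y \right)} - 1] = - 5 \cos{\left(y \right)} = G'(y).

G(y) = - 5 \sin{\left(y \right)} - 1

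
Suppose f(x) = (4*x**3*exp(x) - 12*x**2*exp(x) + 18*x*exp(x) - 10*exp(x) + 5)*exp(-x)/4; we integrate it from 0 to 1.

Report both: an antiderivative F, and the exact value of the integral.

Antiderivative: F(x) = (-x**2 + 2*x - 5/2)**2/4 - 5*exp(-x)/4; value = 1/4 - 5*exp(-1)/4

Differentiate the proposed F(x) back; it has to land on f(x) exactly.
F(x) = (-x**2 + 2*x - 5/2)**2/4 - 5*exp(-x)/4 is an antiderivative of f.
Check: d/dx[(-x**2 + 2*x - 5/2)**2/4 - 5*exp(-x)/4] = (4*x**3*exp(x) - 12*x**2*exp(x) + 18*x*exp(x) - 10*exp(x) + 5)*exp(-x)/4 = f(x).
F(1) = 9/16 - 5*exp(-1)/4; F(0) = 5/16.
Integral = F(1) - F(0) = 1/4 - 5*exp(-1)/4.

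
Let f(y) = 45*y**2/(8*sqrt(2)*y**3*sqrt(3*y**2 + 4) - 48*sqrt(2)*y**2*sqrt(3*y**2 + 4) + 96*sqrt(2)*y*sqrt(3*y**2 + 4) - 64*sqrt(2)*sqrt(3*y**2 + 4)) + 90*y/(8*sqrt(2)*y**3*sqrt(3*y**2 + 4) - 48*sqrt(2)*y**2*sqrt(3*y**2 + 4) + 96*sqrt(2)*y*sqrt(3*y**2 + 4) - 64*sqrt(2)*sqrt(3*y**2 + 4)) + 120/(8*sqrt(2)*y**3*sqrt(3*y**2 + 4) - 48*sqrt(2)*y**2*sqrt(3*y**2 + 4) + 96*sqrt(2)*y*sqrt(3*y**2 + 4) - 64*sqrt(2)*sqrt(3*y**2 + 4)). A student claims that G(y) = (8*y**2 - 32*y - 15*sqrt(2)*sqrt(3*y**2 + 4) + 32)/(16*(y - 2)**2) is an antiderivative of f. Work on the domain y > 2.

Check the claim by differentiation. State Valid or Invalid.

d/dy[G] = (45*sqrt(2)*y**2 + 90*sqrt(2)*y + 120*sqrt(2))/(16*y**3*sqrt(3*y**2 + 4) - 96*y**2*sqrt(3*y**2 + 4) + 192*y*sqrt(3*y**2 + 4) - 128*sqrt(3*y**2 + 4))
This equals f(y) exactly, so the claim holds.

Valid - the claim checks out under differentiation.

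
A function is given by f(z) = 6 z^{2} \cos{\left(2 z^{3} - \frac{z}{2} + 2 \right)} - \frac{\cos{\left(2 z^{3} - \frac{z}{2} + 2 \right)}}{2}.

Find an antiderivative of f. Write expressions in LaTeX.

f matches the chain-rule pattern g'(h)*h' with inner function h(z) = 2 z^{3} - \frac{z}{2} + 2; substituting u = h(z) collapses the integral.
Check: d/dz[\sin{\left(2 z^{3} - \frac{z}{2} + 2 \right)}] = 6 z^{2} \cos{\left(2 z^{3} - \frac{z}{2} + 2 \right)} - \frac{\cos{\left(2 z^{3} - \frac{z}{2} + 2 \right)}}{2} = f(z).

An antiderivative is F(z) = \sin{\left(2 z^{3} - \frac{z}{2} + 2 \right)}.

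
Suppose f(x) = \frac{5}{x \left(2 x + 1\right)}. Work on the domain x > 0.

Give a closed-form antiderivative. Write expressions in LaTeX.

Factor the denominator (x \left(2 x + 1\right)) and decompose: f = - \frac{10}{2 x + 1} + \frac{5}{x}; each piece integrates to a log, atan, or power term.
Check: d/dx[- 5 \left(- \log{\left(x \right)} + \log{\left(x + \frac{1}{2} \right)}\right)] = \frac{5}{2 x^{2} + x}, which equals f(x).

An antiderivative is F(x) = - 5 \left(- \log{\left(x \right)} + \log{\left(x + \frac{1}{2} \right)}\right).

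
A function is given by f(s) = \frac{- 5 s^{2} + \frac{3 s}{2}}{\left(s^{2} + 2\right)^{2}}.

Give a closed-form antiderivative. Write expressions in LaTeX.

An antiderivative F(s) passes only if d/ds[F] lands on f(s) exactly.
Check: d/ds[\frac{- 5 \sqrt{2} s^{2} \operatorname{atan}{\left(\frac{\sqrt{2} s}{2} \right)} + 10 s - 10 \sqrt{2} \operatorname{atan}{\left(\frac{\sqrt{2} s}{2} \right)} - 3}{4 s^{2} + 8}] = \frac{- 10 s^{2} + 3 s}{2 s^{4} + 8 s^{2} + 8}, which equals f(s).

An antiderivative is F(s) = \frac{- 5 \sqrt{2} s^{2} \operatorname{atan}{\left(\frac{\sqrt{2} s}{2} \right)} + 10 s - 10 \sqrt{2} \operatorname{atan}{\left(\frac{\sqrt{2} s}{2} \right)} - 3}{4 s^{2} + 8}.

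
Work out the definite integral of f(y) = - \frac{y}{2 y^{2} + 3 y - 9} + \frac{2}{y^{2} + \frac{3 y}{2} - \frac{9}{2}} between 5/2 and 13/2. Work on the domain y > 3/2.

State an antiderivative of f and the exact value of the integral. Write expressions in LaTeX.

The denominator factors as \left(y + 3\right) \left(2 y - 3\right); partial fractions split f into directly integrable pieces: \frac{5}{9 \left(2 y - 3\right)} - \frac{7}{9 \left(y + 3\right)}.
F(y) = \frac{5 \log{\left(y - \frac{3}{2} \right)} - 14 \log{\left(y + 3 \right)}}{18} is an antiderivative of f.
Check: d/dy[\frac{5 \log{\left(y - \frac{3}{2} \right)} - 14 \log{\left(y + 3 \right)}}{18}] = \frac{4 - y}{2 y^{2} + 3 y - 9}, which equals f(y).
F(13/2) = - \frac{7 \log{\left(\frac{19}{2} \right)}}{9} + \frac{5 \log{\left(5 \right)}}{18}; F(5/2) = - \frac{7 \log{\left(\frac{11}{2} \right)}}{9}.
Integral = F(13/2) - F(5/2) = - \frac{7 \log{\left(\frac{19}{2} \right)}}{9} + \frac{5 \log{\left(5 \right)}}{18} + \frac{7 \log{\left(\frac{11}{2} \right)}}{9}.

Antiderivative: F(y) = \frac{5 \log{\left(y - \frac{3}{2} \right)} - 14 \log{\left(y + 3 \right)}}{18}; value = - \frac{7 \log{\left(\frac{19}{2} \right)}}{9} + \frac{5 \log{\left(5 \right)}}{18} + \frac{7 \log{\left(\frac{11}{2} \right)}}{9}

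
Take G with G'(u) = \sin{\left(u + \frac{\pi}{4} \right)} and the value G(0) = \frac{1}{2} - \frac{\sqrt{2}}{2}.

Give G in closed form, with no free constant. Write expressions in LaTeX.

G(u) = - \frac{2 \cos{\left(u + \frac{\pi}{4} \right)} - 1}{2}

Any candidate G(u) must reproduce the stated G'(u) exactly.
A general antiderivative is - \cos{\left(u + \frac{\pi}{4} \right)} + C.
The condition gives C = \frac{1}{2} - \frac{\sqrt{2}}{2} - (- \frac{\sqrt{2}}{2}) = \frac{1}{2}.
So G(u) = - \frac{2 \cos{\left(u + \frac{\pi}{4} \right)} - 1}{2}.
Check: d/du[- \frac{2 \cos{\left(u + \frac{\pi}{4} \right)} - 1}{2}] = \sin{\left(u + \frac{\pi}{4} \right)} = G'(u).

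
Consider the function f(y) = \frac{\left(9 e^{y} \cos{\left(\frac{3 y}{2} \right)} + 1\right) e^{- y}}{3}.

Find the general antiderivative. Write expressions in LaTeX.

A first test for any F(y): its y-derivative must equal f(y) identically.
Check: d/dy[2 \sin{\left(\frac{3 y}{2} \right)} - \frac{e^{- y}}{3}] = \frac{\left(9 e^{y} \cos{\left(\frac{3 y}{2} \right)} + 1\right) e^{- y}}{3} = f(y).

F(y) = 2 \sin{\left(\frac{3 y}{2} \right)} - \frac{e^{- y}}{3} + C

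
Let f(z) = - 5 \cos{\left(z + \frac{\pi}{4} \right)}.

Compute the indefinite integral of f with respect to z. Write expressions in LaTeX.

F(z) = - 5 \sin{\left(z + \frac{\pi}{4} \right)} + C

An antiderivative F(z) passes only if d/dz[F] lands on f(z) exactly.
Check: d/dz[- 5 \sin{\left(z + \frac{\pi}{4} \right)}] = - 5 \cos{\left(z + \frac{\pi}{4} \right)} = f(z).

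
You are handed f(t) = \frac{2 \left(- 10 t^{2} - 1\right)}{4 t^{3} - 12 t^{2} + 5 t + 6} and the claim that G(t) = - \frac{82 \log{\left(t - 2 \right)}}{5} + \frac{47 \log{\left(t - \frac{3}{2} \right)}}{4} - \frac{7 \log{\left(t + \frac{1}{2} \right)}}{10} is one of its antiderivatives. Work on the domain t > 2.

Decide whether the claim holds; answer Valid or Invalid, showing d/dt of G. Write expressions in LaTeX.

d/dt[G] = \frac{- 214 t^{2} + 49 t - 62}{40 t^{3} - 120 t^{2} + 50 t + 60}
d/dt[G] - f(t) = - \frac{7}{20 t + 10} != 0.

Invalid: d/dt[G] - f = - \frac{7}{20 t + 10}, which is not 0.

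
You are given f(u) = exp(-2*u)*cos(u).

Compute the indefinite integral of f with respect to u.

F(u) = (sin(u) - 2*cos(u))*exp(-2*u)/5 + C

An antiderivative F(u) passes only if d/du[F] lands on f(u) exactly.
Check: d/du[(sin(u) - 2*cos(u))*exp(-2*u)/5] = exp(-2*u)*cos(u) = f(u).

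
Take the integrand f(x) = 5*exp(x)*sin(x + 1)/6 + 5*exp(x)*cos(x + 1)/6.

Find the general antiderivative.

f has the shape u'v + uv' for u = 5*exp(x)/6 and v = sin(x + 1) — it is the derivative of the product u*v.
Check: d/dx[5*exp(x)*sin(x + 1)/6] = 5*exp(x)*sin(x + 1)/6 + 5*exp(x)*cos(x + 1)/6 = f(x).

F(x) = 5*exp(x)*sin(x + 1)/6 + C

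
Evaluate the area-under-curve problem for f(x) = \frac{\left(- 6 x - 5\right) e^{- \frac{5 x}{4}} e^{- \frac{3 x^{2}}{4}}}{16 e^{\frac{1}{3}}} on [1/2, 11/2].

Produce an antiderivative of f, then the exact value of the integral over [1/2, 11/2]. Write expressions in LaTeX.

The substitution u = - \frac{3 x^{2}}{4} - \frac{5 x}{4} - \frac{1}{3} works: f is exactly (dF/du)*(du/dx) for that inner function.
F(x) = \frac{e^{- \frac{5 x}{4}} e^{- \frac{3 x^{2}}{4}}}{4 e^{\frac{1}{3}}} is an antiderivative of f.
Check: d/dx[\frac{e^{- \frac{5 x}{4}} e^{- \frac{3 x^{2}}{4}}}{4 e^{\frac{1}{3}}}] = \frac{\left(- 6 x - 5\right) e^{- \frac{5 x}{4}} e^{- \frac{3 x^{2}}{4}}}{16 e^{\frac{1}{3}}} = f(x).
F(11/2) = \frac{1}{4 e^{\frac{1435}{48}}}; F(1/2) = \frac{1}{4 e^{\frac{55}{48}}}.
Integral = F(11/2) - F(1/2) = - \frac{1}{4 e^{\frac{55}{48}}} + \frac{1}{4 e^{\frac{1435}{48}}}.

Antiderivative: F(x) = \frac{e^{- \frac{5 x}{4}} e^{- \frac{3 x^{2}}{4}}}{4 e^{\frac{1}{3}}}; value = - \frac{1}{4 e^{\frac{55}{48}}} + \frac{1}{4 e^{\frac{1435}{48}}}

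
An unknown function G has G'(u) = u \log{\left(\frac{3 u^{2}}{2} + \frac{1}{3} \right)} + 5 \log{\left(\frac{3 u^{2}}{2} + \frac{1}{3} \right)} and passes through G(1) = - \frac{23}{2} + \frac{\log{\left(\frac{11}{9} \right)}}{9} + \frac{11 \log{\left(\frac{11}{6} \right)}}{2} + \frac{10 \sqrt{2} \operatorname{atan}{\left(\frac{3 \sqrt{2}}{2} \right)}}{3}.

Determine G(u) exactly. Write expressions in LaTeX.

The integrand splits into summands that can be handled one at a time.
A general antiderivative is - \frac{u^{2}}{2} - 10 u + \left(\frac{u^{2}}{2} + 5 u\right) \log{\left(\frac{3 u^{2}}{2} + \frac{1}{3} \right)} + \frac{\log{\left(u^{2} + \frac{2}{9} \right)}}{9} + \frac{10 \sqrt{2} \operatorname{atan}{\left(\frac{3 \sqrt{2} u}{2} \right)}}{3} + C.
The condition gives C = - \frac{23}{2} + \frac{\log{\left(\frac{11}{9} \right)}}{9} + \frac{11 \log{\left(\frac{11}{6} \right)}}{2} + \frac{10 \sqrt{2} \operatorname{atan}{\left(\frac{3 \sqrt{2}}{2} \right)}}{3} - (- \frac{21}{2} + \frac{\log{\left(\frac{11}{9} \right)}}{9} + \frac{11 \log{\left(\frac{11}{6} \right)}}{2} + \frac{10 \sqrt{2} \operatorname{atan}{\left(\frac{3 \sqrt{2}}{2} \right)}}{3}) = -1.
So G(u) = - \frac{u^{2}}{2} - 10 u + \left(\frac{u^{2}}{2} + 5 u\right) \log{\left(\frac{3 u^{2}}{2} + \frac{1}{3} \right)} + \frac{\log{\left(u^{2} + \frac{2}{9} \right)}}{9} + \frac{10 \sqrt{2} \operatorname{atan}{\left(\frac{3 \sqrt{2} u}{2} \right)}}{3} - 1.
Check: d/du[- \frac{u^{2}}{2} - 10 u + \left(\frac{u^{2}}{2} + 5 u\right) \log{\left(\frac{3 u^{2}}{2} + \frac{1}{3} \right)} + \frac{\log{\left(u^{2} + \frac{2}{9} \right)}}{9} + \frac{10 \sqrt{2} \operatorname{atan}{\left(\frac{3 \sqrt{2} u}{2} \right)}}{3} - 1] = u \log{\left(9 u^{2} + 2 \right)} - u \log{\left(6 \right)} + 5 \log{\left(9 u^{2} + 2 \right)} - 5 \log{\left(6 \right)}, which equals G'(u).

G(u) = - \frac{u^{2}}{2} - 10 u + \left(\frac{u^{2}}{2} + 5 u\right) \log{\left(\frac{3 u^{2}}{2} + \frac{1}{3} \right)} + \frac{\log{\left(u^{2} + \frac{2}{9} \right)}}{9} + \frac{10 \sqrt{2} \operatorname{atan}{\left(\frac{3 \sqrt{2} u}{2} \right)}}{3} - 1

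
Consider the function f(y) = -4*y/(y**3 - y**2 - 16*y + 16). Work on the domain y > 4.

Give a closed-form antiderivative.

An antiderivative is F(y) = -2*log(y - 4)/3 + 4*log(y - 1)/15 + 2*log(y + 4)/5.

The denominator factors as (y - 4)*(y - 1)*(y + 4); partial fractions split f into directly integrable pieces: 2/(5*(y + 4)) + 4/(15*(y - 1)) - 2/(3*(y - 4)).
Check: d/dy[-2*log(y - 4)/3 + 4*log(y - 1)/15 + 2*log(y + 4)/5] = -4*y/(y**3 - y**2 - 16*y + 16) = f(y).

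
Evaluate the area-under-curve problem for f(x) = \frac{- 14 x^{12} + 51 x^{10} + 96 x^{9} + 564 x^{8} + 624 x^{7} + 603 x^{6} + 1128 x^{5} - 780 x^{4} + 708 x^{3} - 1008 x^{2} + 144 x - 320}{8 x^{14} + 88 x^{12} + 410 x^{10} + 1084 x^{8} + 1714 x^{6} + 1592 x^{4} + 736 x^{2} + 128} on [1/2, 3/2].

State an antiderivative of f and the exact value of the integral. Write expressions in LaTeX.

Antiderivative: F(x) = - \frac{3 x}{\frac{x^{4}}{2} + \frac{3 x^{2}}{2} + 2} - \frac{x}{4 x^{2} + 2} - \operatorname{atan}{\left(\frac{x}{2} \right)} - \frac{3}{x^{4} + 3 x^{2} + 4}; value = - \operatorname{atan}{\left(\frac{3}{4} \right)} + \operatorname{atan}{\left(\frac{1}{4} \right)} + \frac{2753}{5313}

Whatever form F(x) takes, F'(x) = f(x) is non-negotiable.
F(x) = - \frac{3 x}{\frac{x^{4}}{2} + \frac{3 x^{2}}{2} + 2} - \frac{x}{4 x^{2} + 2} - \operatorname{atan}{\left(\frac{x}{2} \right)} - \frac{3}{x^{4} + 3 x^{2} + 4} is an antiderivative of f.
Check: d/dx[- \frac{3 x}{\frac{x^{4}}{2} + \frac{3 x^{2}}{2} + 2} - \frac{x}{4 x^{2} + 2} - \operatorname{atan}{\left(\frac{x}{2} \right)} - \frac{3}{x^{4} + 3 x^{2} + 4}] = \frac{- 14 x^{12} + 51 x^{10} + 96 x^{9} + 564 x^{8} + 624 x^{7} + 603 x^{6} + 1128 x^{5} - 780 x^{4} + 708 x^{3} - 1008 x^{2} + 144 x - 320}{8 x^{14} + 88 x^{12} + 410 x^{10} + 1084 x^{8} + 1714 x^{6} + 1592 x^{4} + 736 x^{2} + 128} = f(x).
F(3/2) = - \frac{453}{506} - \operatorname{atan}{\left(\frac{3}{4} \right)}; F(1/2) = - \frac{653}{462} - \operatorname{atan}{\left(\frac{1}{4} \right)}.
Integral = F(3/2) - F(1/2) = - \operatorname{atan}{\left(\frac{3}{4} \right)} + \operatorname{atan}{\left(\frac{1}{4} \right)} + \frac{2753}{5313}.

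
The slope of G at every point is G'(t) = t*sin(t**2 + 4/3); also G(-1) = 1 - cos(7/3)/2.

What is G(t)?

G(t) = -(cos(t**2 + 4/3) - 2)/2

The substitution u = t**2 + 4/3 works: G'(t) is exactly (dG/du)*(du/dt) for that inner function.
A general antiderivative is -cos(t**2 + 4/3)/2 + C.
The condition gives C = 1 - cos(7/3)/2 - (-cos(7/3)/2) = 1.
So G(t) = -(cos(t**2 + 4/3) - 2)/2.
Check: d/dt[-(cos(t**2 + 4/3) - 2)/2] = t*sin(t**2 + 4/3) = G'(t).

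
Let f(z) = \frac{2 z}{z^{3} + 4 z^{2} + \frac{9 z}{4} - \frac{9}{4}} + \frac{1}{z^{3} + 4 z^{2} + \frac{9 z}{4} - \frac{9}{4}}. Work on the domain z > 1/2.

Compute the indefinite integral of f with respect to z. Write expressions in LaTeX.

Factor the denominator (\left(z + 3\right) \left(2 z - 1\right) \left(2 z + 3\right)) and decompose: f = \frac{4}{3 \left(2 z + 3\right)} + \frac{4}{7 \left(2 z - 1\right)} - \frac{20}{21 \left(z + 3\right)}; each piece integrates to a log, atan, or power term.
Check: d/dz[\frac{2 \log{\left(z - \frac{1}{2} \right)}}{7} + \frac{2 \log{\left(z + \frac{3}{2} \right)}}{3} - \frac{20 \log{\left(z + 3 \right)}}{21}] = \frac{8 z + 4}{4 z^{3} + 16 z^{2} + 9 z - 9}, which equals f(z).

F(z) = \frac{2 \log{\left(z - \frac{1}{2} \right)}}{7} + \frac{2 \log{\left(z + \frac{3}{2} \right)}}{3} - \frac{20 \log{\left(z + 3 \right)}}{21} + C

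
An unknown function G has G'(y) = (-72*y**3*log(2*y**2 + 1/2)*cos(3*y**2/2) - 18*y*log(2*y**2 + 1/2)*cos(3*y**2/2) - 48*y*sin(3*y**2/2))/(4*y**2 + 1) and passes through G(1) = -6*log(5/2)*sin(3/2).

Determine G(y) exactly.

G'(y) has the shape u'v + uv' for u = -6*log(2*y**2 + 1/2) and v = sin(3*y**2/2) — it is the derivative of the product u*v.
A general antiderivative is -6*log(2*y**2 + 1/2)*sin(3*y**2/2) + C.
The condition gives C = -6*log(5/2)*sin(3/2) - (-6*log(5/2)*sin(3/2)) = 0.
So G(y) = -6*log(2*y**2 + 1/2)*sin(3*y**2/2).
Check: d/dy[-6*log(2*y**2 + 1/2)*sin(3*y**2/2)] = (-72*y**3*log(2*y**2 + 1/2)*cos(3*y**2/2) - 18*y*log(2*y**2 + 1/2)*cos(3*y**2/2) - 48*y*sin(3*y**2/2))/(4*y**2 + 1) = G'(y).

G(y) = -6*log(2*y**2 + 1/2)*sin(3*y**2/2)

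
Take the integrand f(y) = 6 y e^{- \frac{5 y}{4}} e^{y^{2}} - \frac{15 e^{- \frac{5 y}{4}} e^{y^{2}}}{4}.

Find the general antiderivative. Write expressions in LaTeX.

F(y) = 3 e^{- \frac{5 y}{4}} e^{y^{2}} + C

The substitution u = y^{2} - \frac{5 y}{4} works: f is exactly (dF/du)*(du/dy) for that inner function.
Check: d/dy[3 e^{- \frac{5 y}{4}} e^{y^{2}}] = \frac{\left(24 y e^{y^{2}} - 15 e^{y^{2}}\right) e^{- \frac{5 y}{4}}}{4}, which equals f(y).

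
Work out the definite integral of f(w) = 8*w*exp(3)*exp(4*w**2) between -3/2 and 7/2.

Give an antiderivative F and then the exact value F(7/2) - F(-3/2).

Antiderivative: F(w) = exp(4*w**2 + 3); value = -exp(12) + exp(52)

f matches the chain-rule pattern g'(h)*h' with inner function h(w) = 4*w**2 + 3; substituting u = h(w) collapses the integral.
F(w) = exp(4*w**2 + 3) is an antiderivative of f.
Check: d/dw[exp(4*w**2 + 3)] = 8*w*exp(3)*exp(4*w**2) = f(w).
F(7/2) = exp(52); F(-3/2) = exp(12).
Integral = F(7/2) - F(-3/2) = -exp(12) + exp(52).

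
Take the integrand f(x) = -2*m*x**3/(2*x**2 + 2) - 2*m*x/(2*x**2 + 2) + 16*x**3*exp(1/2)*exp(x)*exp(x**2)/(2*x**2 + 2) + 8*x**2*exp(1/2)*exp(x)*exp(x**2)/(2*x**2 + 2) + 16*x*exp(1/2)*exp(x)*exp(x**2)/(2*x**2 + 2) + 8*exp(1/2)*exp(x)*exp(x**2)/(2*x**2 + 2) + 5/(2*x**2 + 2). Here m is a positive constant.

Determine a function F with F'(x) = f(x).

An antiderivative is F(x) = -m*x**2/2 + 4*exp(x**2 + x + 1/2) + 5*atan(x)/2.

The integrand splits into summands that can be handled one at a time.
Check: d/dx[-m*x**2/2 + 4*exp(x**2 + x + 1/2) + 5*atan(x)/2] = (-2*m*x**3 - 2*m*x + 16*x**3*exp(1/2)*exp(x)*exp(x**2) + 8*x**2*exp(1/2)*exp(x)*exp(x**2) + 16*x*exp(1/2)*exp(x)*exp(x**2) + 8*exp(1/2)*exp(x)*exp(x**2) + 5)/(2*x**2 + 2), which equals f(x).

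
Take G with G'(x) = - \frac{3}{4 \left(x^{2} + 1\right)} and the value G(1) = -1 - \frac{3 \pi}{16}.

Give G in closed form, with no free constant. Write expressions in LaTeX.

Whatever form G(x) takes, its d/dx must return the stated G'(x).
A general antiderivative is - \frac{3 \operatorname{atan}{\left(x \right)}}{4} + C.
The condition gives C = -1 - \frac{3 \pi}{16} - (- \frac{3 \pi}{16}) = -1.
So G(x) = - \frac{3 \operatorname{atan}{\left(x \right)} + 4}{4}.
Check: d/dx[- \frac{3 \operatorname{atan}{\left(x \right)} + 4}{4}] = - \frac{3}{4 x^{2} + 4}, which equals G'(x).

G(x) = - \frac{3 \operatorname{atan}{\left(x \right)} + 4}{4}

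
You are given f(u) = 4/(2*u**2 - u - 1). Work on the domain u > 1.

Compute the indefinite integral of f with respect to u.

F(u) = 4*(log(u - 1) - log(u + 1/2))/3 + C

Factor the denominator ((u - 1)*(2*u + 1)) and decompose: f = -8/(3*(2*u + 1)) + 4/(3*(u - 1)); each piece integrates to a log, atan, or power term.
Check: d/du[4*(log(u - 1) - log(u + 1/2))/3] = 4/(2*u**2 - u - 1) = f(u).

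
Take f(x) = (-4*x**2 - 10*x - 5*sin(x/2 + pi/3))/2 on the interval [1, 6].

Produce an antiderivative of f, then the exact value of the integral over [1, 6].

Antiderivative: F(x) = -(4*x**3 + 15*x**2 - 30*cos(x/2 + pi/3))/6; value = -1385/6 + 5*cos(pi/3 + 3) - 5*cos(1/2 + pi/3)

Any candidate F(x) must reproduce f(x) exactly when differentiated.
F(x) = -(4*x**3 + 15*x**2 - 30*cos(x/2 + pi/3))/6 is an antiderivative of f.
Check: d/dx[-(4*x**3 + 15*x**2 - 30*cos(x/2 + pi/3))/6] = -2*x**2 - 5*x - 5*sin(x/2 + pi/3)/2, which equals f(x).
F(6) = -234 + 5*cos(pi/3 + 3); F(1) = -19/6 + 5*cos(1/2 + pi/3).
Integral = F(6) - F(1) = -1385/6 + 5*cos(pi/3 + 3) - 5*cos(1/2 + pi/3).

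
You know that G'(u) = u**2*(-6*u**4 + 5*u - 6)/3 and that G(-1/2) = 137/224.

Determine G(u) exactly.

G(u) = -2*u**7/7 + 5*u**4/12 - 2*u**3/3 + 1/2

Check a candidate G(u) by differentiating: d/du[G] must match the given G'(u).
A general antiderivative is -2*u**7/7 + 5*u**4/12 - 2*u**3/3 + C.
The condition gives C = 137/224 - (25/224) = 1/2.
So G(u) = -2*u**7/7 + 5*u**4/12 - 2*u**3/3 + 1/2.
Check: d/du[-2*u**7/7 + 5*u**4/12 - 2*u**3/3 + 1/2] = -2*u**6 + 5*u**3/3 - 2*u**2, which equals G'(u).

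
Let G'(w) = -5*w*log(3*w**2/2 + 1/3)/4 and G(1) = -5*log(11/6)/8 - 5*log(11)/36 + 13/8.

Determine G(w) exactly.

G(w) = -5*w**2*log(3*w**2/2 + 1/3)/8 + 5*w**2/8 - 5*log(9*w**2 + 2)/36 + 1

Recover the given G'(w) by differentiating a candidate G(w); any mismatch rules it out.
A general antiderivative is -5*w**2*log(3*w**2/2 + 1/3)/8 + 5*w**2/8 - 5*log(9*w**2 + 2)/36 + C.
The condition gives C = -5*log(11/6)/8 - 5*log(11)/36 + 13/8 - (-5*log(11/6)/8 - 5*log(11)/36 + 5/8) = 1.
So G(w) = -5*w**2*log(3*w**2/2 + 1/3)/8 + 5*w**2/8 - 5*log(9*w**2 + 2)/36 + 1.
Check: d/dw[-5*w**2*log(3*w**2/2 + 1/3)/8 + 5*w**2/8 - 5*log(9*w**2 + 2)/36 + 1] = -5*w*log(9*w**2 + 2)/4 + 5*w*log(6)/4, which equals G'(w).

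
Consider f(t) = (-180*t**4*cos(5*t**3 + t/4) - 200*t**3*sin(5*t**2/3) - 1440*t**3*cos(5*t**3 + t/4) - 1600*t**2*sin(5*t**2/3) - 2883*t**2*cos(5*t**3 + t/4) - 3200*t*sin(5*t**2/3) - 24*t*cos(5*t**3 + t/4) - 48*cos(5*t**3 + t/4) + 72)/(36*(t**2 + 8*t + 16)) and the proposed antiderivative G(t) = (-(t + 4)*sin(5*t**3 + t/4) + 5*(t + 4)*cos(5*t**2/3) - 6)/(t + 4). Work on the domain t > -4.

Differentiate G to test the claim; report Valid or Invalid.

Invalid: d/dt[G] - f = (-180*t**4*cos(5*t**3 + t/4) - 200*t**3*sin(5*t**2/3) - 1440*t**3*cos(5*t**3 + t/4) - 1600*t**2*sin(5*t**2/3) - 2883*t**2*cos(5*t**3 + t/4) - 3200*t*sin(5*t**2/3) - 24*t*cos(5*t**3 + t/4) - 48*cos(5*t**3 + t/4) + 72)/(18*t**2 + 144*t + 288), which is not 0.

d/dt[G] = (-180*t**4*cos(5*t**3 + t/4) - 200*t**3*sin(5*t**2/3) - 1440*t**3*cos(5*t**3 + t/4) - 1600*t**2*sin(5*t**2/3) - 2883*t**2*cos(5*t**3 + t/4) - 3200*t*sin(5*t**2/3) - 24*t*cos(5*t**3 + t/4) - 48*cos(5*t**3 + t/4) + 72)/(12*t**2 + 96*t + 192)
d/dt[G] - f(t) = (-180*t**4*cos(5*t**3 + t/4) - 200*t**3*sin(5*t**2/3) - 1440*t**3*cos(5*t**3 + t/4) - 1600*t**2*sin(5*t**2/3) - 2883*t**2*cos(5*t**3 + t/4) - 3200*t*sin(5*t**2/3) - 24*t*cos(5*t**3 + t/4) - 48*cos(5*t**3 + t/4) + 72)/(18*t**2 + 144*t + 288) != 0.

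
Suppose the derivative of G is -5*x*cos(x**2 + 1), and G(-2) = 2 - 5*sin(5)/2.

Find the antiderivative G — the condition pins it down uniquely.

G(x) = 2 - 5*sin(x**2 + 1)/2

G'(x) matches the chain-rule pattern g'(h)*h' with inner function h(x) = x**2 + 1; substituting u = h(x) collapses the integral.
A general antiderivative is -5*sin(x**2 + 1)/2 + C.
The condition gives C = 2 - 5*sin(5)/2 - (-5*sin(5)/2) = 2.
So G(x) = 2 - 5*sin(x**2 + 1)/2.
Check: d/dx[2 - 5*sin(x**2 + 1)/2] = -5*x*cos(x**2 + 1) = G'(x).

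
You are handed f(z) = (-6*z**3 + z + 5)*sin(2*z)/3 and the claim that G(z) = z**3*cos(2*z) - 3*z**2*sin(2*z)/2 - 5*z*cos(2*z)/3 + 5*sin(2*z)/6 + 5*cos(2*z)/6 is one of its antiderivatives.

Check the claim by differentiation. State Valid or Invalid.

Invalid: d/dz[G] - f = -10*sin(2*z)/3, which is not 0.

d/dz[G] = -2*z**3*sin(2*z) + z*sin(2*z)/3 - 5*sin(2*z)/3
d/dz[G] - f(z) = -10*sin(2*z)/3 != 0.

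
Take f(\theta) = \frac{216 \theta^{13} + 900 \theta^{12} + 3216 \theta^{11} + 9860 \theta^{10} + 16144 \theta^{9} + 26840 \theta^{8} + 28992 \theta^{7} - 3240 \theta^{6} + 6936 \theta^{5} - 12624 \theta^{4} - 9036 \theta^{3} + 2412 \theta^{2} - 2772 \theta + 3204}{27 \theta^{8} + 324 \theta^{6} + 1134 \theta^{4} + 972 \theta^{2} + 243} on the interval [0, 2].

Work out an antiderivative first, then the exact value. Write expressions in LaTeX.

Antiderivative: F(\theta) = \frac{\frac{4 \theta}{3} - 1}{\frac{\theta^{4}}{3} + 2 \theta^{2} + 1} + \frac{4 \left(\theta^{2} + \frac{5 \theta}{3} - \frac{4}{3}\right)^{3}}{3}; value = \frac{1018000}{3483}

An antiderivative F(\theta) passes only if d/d\theta[F] lands on f(\theta) exactly.
F(\theta) = \frac{\frac{4 \theta}{3} - 1}{\frac{\theta^{4}}{3} + 2 \theta^{2} + 1} + \frac{4 \left(\theta^{2} + \frac{5 \theta}{3} - \frac{4}{3}\right)^{3}}{3} is an antiderivative of f.
Check: d/d\theta[\frac{\frac{4 \theta}{3} - 1}{\frac{\theta^{4}}{3} + 2 \theta^{2} + 1} + \frac{4 \left(\theta^{2} + \frac{5 \theta}{3} - \frac{4}{3}\right)^{3}}{3}] = \frac{216 \theta^{13} + 900 \theta^{12} + 3216 \theta^{11} + 9860 \theta^{10} + 16144 \theta^{9} + 26840 \theta^{8} + 28992 \theta^{7} - 3240 \theta^{6} + 6936 \theta^{5} - 12624 \theta^{4} - 9036 \theta^{3} + 2412 \theta^{2} - 2772 \theta + 3204}{27 \theta^{8} + 324 \theta^{6} + 1134 \theta^{4} + 972 \theta^{2} + 243} = f(\theta).
F(2) = \frac{12389}{43}; F(0) = - \frac{337}{81}.
Integral = F(2) - F(0) = \frac{1018000}{3483}.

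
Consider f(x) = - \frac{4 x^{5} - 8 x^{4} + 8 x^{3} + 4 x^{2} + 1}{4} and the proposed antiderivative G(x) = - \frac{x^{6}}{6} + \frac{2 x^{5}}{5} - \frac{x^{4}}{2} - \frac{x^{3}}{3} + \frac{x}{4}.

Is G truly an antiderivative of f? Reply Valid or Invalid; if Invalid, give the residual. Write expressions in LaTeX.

Invalid: d/dx[G] - f = \frac{1}{2}, which is not 0.

d/dx[G] = - x^{5} + 2 x^{4} - 2 x^{3} - x^{2} + \frac{1}{4}
d/dx[G] - f(x) = \frac{1}{2} != 0.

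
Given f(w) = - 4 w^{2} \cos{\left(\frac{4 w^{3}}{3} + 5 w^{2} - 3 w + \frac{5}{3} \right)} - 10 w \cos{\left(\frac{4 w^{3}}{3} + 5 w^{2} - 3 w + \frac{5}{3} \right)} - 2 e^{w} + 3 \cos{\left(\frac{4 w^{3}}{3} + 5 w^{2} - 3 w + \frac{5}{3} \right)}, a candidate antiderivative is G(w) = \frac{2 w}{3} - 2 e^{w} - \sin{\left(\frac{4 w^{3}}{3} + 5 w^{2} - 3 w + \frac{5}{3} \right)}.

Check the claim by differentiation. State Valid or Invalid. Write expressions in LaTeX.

Invalid: d/dw[G] - f = \frac{2}{3}, which is not 0.

d/dw[G] = - 4 w^{2} \cos{\left(\frac{4 w^{3}}{3} + 5 w^{2} - 3 w + \frac{5}{3} \right)} - 10 w \cos{\left(\frac{4 w^{3}}{3} + 5 w^{2} - 3 w + \frac{5}{3} \right)} - 2 e^{w} + 3 \cos{\left(\frac{4 w^{3}}{3} + 5 w^{2} - 3 w + \frac{5}{3} \right)} + \frac{2}{3}
d/dw[G] - f(w) = \frac{2}{3} != 0.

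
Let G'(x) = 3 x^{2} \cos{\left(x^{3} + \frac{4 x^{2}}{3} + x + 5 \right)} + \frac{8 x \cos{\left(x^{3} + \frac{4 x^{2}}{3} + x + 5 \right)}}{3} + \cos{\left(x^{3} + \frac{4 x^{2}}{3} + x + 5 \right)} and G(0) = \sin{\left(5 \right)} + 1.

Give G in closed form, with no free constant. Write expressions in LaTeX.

The substitution u = x^{3} + \frac{4 x^{2}}{3} + x + 5 works: G'(x) is exactly (dG/du)*(du/dx) for that inner function.
A general antiderivative is \sin{\left(x^{3} + \frac{4 x^{2}}{3} + x + 5 \right)} + C.
The condition gives C = \sin{\left(5 \right)} + 1 - (\sin{\left(5 \right)}) = 1.
So G(x) = \sin{\left(x^{3} + \frac{4 x^{2}}{3} + x + 5 \right)} + 1.
Check: d/dx[\sin{\left(x^{3} + \frac{4 x^{2}}{3} + x + 5 \right)} + 1] = 3 x^{2} \cos{\left(x^{3} + \frac{4 x^{2}}{3} + x + 5 \right)} + \frac{8 x \cos{\left(x^{3} + \frac{4 x^{2}}{3} + x + 5 \right)}}{3} + \cos{\left(x^{3} + \frac{4 x^{2}}{3} + x + 5 \right)} = G'(x).

G(x) = \sin{\left(x^{3} + \frac{4 x^{2}}{3} + x + 5 \right)} + 1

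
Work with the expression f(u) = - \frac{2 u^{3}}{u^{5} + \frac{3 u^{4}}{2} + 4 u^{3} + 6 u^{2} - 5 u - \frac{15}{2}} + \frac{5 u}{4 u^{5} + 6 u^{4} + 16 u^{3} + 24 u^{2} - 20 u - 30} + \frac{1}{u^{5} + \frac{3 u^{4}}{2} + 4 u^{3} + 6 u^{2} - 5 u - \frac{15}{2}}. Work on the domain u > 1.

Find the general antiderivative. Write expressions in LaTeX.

The denominator factors as 2 \left(u - 1\right) \left(u + 1\right) \left(2 u + 3\right) \left(u^{2} + 5\right); partial fractions split f into directly integrable pieces: - \frac{127 u + 462}{348 \left(u^{2} + 5\right)} + \frac{188}{145 \left(2 u + 3\right)} - \frac{7}{24 \left(u + 1\right)} + \frac{1}{120 \left(u - 1\right)}.
Check: d/du[\frac{\log{\left(u - 1 \right)}}{120} - \frac{7 \log{\left(u + 1 \right)}}{24} + \frac{94 \log{\left(u + \frac{3}{2} \right)}}{145} - \frac{127 \log{\left(u^{2} + 5 \right)}}{696} - \frac{77 \sqrt{5} \operatorname{atan}{\left(\frac{\sqrt{5} u}{5} \right)}}{290}] = \frac{- 8 u^{3} + 5 u + 4}{4 u^{5} + 6 u^{4} + 16 u^{3} + 24 u^{2} - 20 u - 30}, which equals f(u).

F(u) = \frac{\log{\left(u - 1 \right)}}{120} - \frac{7 \log{\left(u + 1 \right)}}{24} + \frac{94 \log{\left(u + \frac{3}{2} \right)}}{145} - \frac{127 \log{\left(u^{2} + 5 \right)}}{696} - \frac{77 \sqrt{5} \operatorname{atan}{\left(\frac{\sqrt{5} u}{5} \right)}}{290} + C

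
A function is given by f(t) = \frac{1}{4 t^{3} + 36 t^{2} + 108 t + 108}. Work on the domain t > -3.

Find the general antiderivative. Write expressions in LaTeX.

F(t) = - \frac{1}{2 \left(2 t + 6\right)^{2}} + C

An antiderivative F(t) passes only if d/dt[F] lands on f(t) exactly.
Check: d/dt[- \frac{1}{2 \left(2 t + 6\right)^{2}}] = \frac{1}{4 t^{3} + 36 t^{2} + 108 t + 108} = f(t).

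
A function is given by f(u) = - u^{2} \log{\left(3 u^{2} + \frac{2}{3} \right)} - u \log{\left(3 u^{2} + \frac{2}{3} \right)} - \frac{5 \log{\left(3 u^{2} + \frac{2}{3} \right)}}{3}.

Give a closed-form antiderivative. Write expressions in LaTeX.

Integrate term by term and add the pieces.
Check: d/du[\frac{36 u^{3} + 81 u^{2} + 27 u \left(- 2 u^{2} - 3 u - 10\right) \log{\left(3 u^{2} + \frac{2}{3} \right)} + 516 u - 18 \log{\left(u^{2} + \frac{2}{9} \right)} - 172 \sqrt{2} \operatorname{atan}{\left(\frac{3 \sqrt{2} u}{2} \right)}}{162}] = - u^{2} \log{\left(3 u^{2} + \frac{2}{3} \right)} - u \log{\left(3 u^{2} + \frac{2}{3} \right)} - \frac{5 \log{\left(3 u^{2} + \frac{2}{3} \right)}}{3} = f(u).

An antiderivative is F(u) = \frac{36 u^{3} + 81 u^{2} + 27 u \left(- 2 u^{2} - 3 u - 10\right) \log{\left(3 u^{2} + \frac{2}{3} \right)} + 516 u - 18 \log{\left(u^{2} + \frac{2}{9} \right)} - 172 \sqrt{2} \operatorname{atan}{\left(\frac{3 \sqrt{2} u}{2} \right)}}{162}.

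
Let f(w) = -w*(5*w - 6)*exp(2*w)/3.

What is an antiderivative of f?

An antiderivative is F(w) = -5*w**2*exp(2*w)/6 + 11*w*exp(2*w)/6 - 11*exp(2*w)/12.

Recognize the product-rule pattern: f = u'v + uv' with u = -5*w**2/6 + 11*w/6 - 11/12, v = exp(2*w), so integration by parts undoes it.
Check: d/dw[-5*w**2*exp(2*w)/6 + 11*w*exp(2*w)/6 - 11*exp(2*w)/12] = -5*w**2*exp(2*w)/3 + 2*w*exp(2*w), which equals f(w).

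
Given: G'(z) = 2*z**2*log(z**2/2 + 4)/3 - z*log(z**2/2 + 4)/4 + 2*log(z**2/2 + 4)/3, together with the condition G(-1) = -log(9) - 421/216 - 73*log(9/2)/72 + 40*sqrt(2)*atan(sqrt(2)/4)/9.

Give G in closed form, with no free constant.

G(z) = (48*z**3*log(z**2/2 + 4) - 32*z**3 - 27*z**2*log(z**2/2 + 4) + 27*z**2 + 144*z*log(z**2/2 + 4) + 480*z - 216*log(z**2 + 8) - 960*sqrt(2)*atan(sqrt(2)*z/4))/216

The integrand splits into summands that can be handled one at a time.
A general antiderivative is -4*z**3/27 + z**2/8 + 20*z/9 + (2*z**3/9 - z**2/8 + 2*z/3)*log(z**2/2 + 4) - log(z**2 + 8) - 40*sqrt(2)*atan(sqrt(2)*z/4)/9 + C.
The condition gives C = -log(9) - 421/216 - 73*log(9/2)/72 + 40*sqrt(2)*atan(sqrt(2)/4)/9 - (-log(9) - 421/216 - 73*log(9/2)/72 + 40*sqrt(2)*atan(sqrt(2)/4)/9) = 0.
So G(z) = (48*z**3*log(z**2/2 + 4) - 32*z**3 - 27*z**2*log(z**2/2 + 4) + 27*z**2 + 144*z*log(z**2/2 + 4) + 480*z - 216*log(z**2 + 8) - 960*sqrt(2)*atan(sqrt(2)*z/4))/216.
Check: d/dz[(48*z**3*log(z**2/2 + 4) - 32*z**3 - 27*z**2*log(z**2/2 + 4) + 27*z**2 + 144*z*log(z**2/2 + 4) + 480*z - 216*log(z**2 + 8) - 960*sqrt(2)*atan(sqrt(2)*z/4))/216] = 2*z**2*log(z**2/2 + 4)/3 - z*log(z**2/2 + 4)/4 + 2*log(z**2/2 + 4)/3 = G'(z).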